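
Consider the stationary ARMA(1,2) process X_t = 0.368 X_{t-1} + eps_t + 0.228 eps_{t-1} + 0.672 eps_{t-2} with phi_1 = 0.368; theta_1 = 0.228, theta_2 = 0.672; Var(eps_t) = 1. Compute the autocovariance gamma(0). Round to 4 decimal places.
\gamma(0) = 2.2741

Multiply the model equation by X_{t-k} and take expectations. With theta_0 = psi_0 = 1 and psi_j the MA(infinity) weights, this gives
  gamma(k) - sum_i phi_i gamma(k-i) = c_k,
  c_k = sigma^2 * sum_{j=k..q} theta_j psi_{j-k}   (c_k = 0 for k > q),
using gamma(-m) = gamma(m).
psi-weights needed (psi_j = theta_j + sum_i phi_i psi_{j-i}):
  psi_1 = theta_1 + phi_1 = 0.228 + (0.368) = 0.596
  psi_2 = theta_2 + phi_1 psi_1 = 0.672 + (0.368)(0.596) = 0.891328
Right-hand sides:
  c_0 = sigma^2 (1 + theta_1 psi_1 + theta_2 psi_2) = 1 * (1 + (0.228)(0.596) + (0.672)(0.891328)) = 1 * 1.73486 = 1.73486
  c_1 = sigma^2 (theta_1 + theta_2 psi_1) = 1 * (0.228 + (0.672)(0.596)) = 0.628512
  c_2 = sigma^2 theta_2 = 1 * (0.672) = 0.672
Equations for k = 0 and k = 1 (AR order 1):
  gamma(0) = phi_1 gamma(1) + c_0
  gamma(1) = phi_1 gamma(0) + c_1
Substituting the second into the first: gamma(0) (1 - phi_1^2) = c_0 + phi_1 c_1, so
  gamma(0) = (c_0 + phi_1 c_1) / (1 - phi_1^2) = (1.73486 + (0.368)(0.628512)) / (1 - (0.368)^2) = 1.966153 / 0.864576 = 2.274124.
Therefore gamma(0) = 2.2741 (to 4 decimal places).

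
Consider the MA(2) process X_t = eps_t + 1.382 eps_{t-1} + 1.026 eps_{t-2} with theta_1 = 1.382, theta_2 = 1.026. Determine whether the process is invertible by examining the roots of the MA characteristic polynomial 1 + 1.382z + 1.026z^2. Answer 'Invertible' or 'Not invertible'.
\text{Not invertible}

The MA(q) characteristic polynomial is P(z) = 1 + 1.382z + 1.026z^2.
Invertibility requires all roots to lie outside the unit circle, i.e. |z| > 1 for every root.
Set 1 + (1.382) z + (1.026) z^2 = 0, i.e. a z^2 + b z + c = 0 with a = 1.026, b = 1.382, c = 1.
Discriminant D = b^2 - 4ac = (1.382)^2 - 4*(1.026)*1 = 1.909924 - (4.104) = -2.194076.
D < 0, so the roots are the complex-conjugate pair z = (-b +/- i sqrt(-D)) / (2a) = -0.6735 +/- 0.7219i.
For a conjugate pair |z|^2 = z * conj(z) = (product of roots) = c/a = 1/(1.026) = 0.974659, so |z| = sqrt(0.974659) = 0.9872 for both roots.
Moduli of all roots: 0.9872, 0.9872.
All moduli strictly greater than 1? No.
Verdict: Not invertible.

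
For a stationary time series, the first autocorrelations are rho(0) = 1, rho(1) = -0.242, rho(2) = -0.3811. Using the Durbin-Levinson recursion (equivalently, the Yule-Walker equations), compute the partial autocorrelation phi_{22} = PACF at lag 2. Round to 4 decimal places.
\phi_{22} = -0.4670

The PACF at lag k is phi_{kk}, the last component of the solution
to the Yule-Walker system G_k phi = r_k where
  (G_k)_{ij} = rho(|i - j|), (r_k)_i = rho(i), i,j = 1..k.
Equivalently, Durbin-Levinson gives phi_{kk} iteratively:
  phi_{11} = rho(1)
  phi_{kk} = [rho(k) - sum_{j=1..k-1} phi_{k-1,j} rho(k-j)]
            / [1 - sum_{j=1..k-1} phi_{k-1,j} rho(j)],
  phi_{k,j} = phi_{k-1,j} - phi_{kk} phi_{k-1,k-j},  j = 1..k-1.
Step k = 1:
  phi_11 = rho(1) = -0.242.
Step k = 2:
  phi_22 = [rho(2) - phi_11 rho(1)] / [1 - phi_11 rho(1)] = [-0.3811 - (-0.242)(-0.242)] / [1 - (-0.242)(-0.242)]
         = -0.439664 / 0.941436 = -0.467.
Therefore phi_{22} = -0.4670.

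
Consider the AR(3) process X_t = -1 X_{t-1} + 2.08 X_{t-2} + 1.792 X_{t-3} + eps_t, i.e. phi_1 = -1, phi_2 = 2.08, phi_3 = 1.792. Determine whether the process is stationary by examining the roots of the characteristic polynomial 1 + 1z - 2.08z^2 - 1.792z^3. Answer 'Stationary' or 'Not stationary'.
\text{Not stationary}

The AR(p) characteristic polynomial is P(z) = 1 + 1z - 2.08z^2 - 1.792z^3.
Stationarity requires all roots to lie outside the unit circle, i.e. |z| > 1 for every root.
Degree 3: look for a simple real root z0 first, then factor out (1 - z/z0) and solve the remaining quadratic.
Testing z0 = -0.625: P(-0.625) = 1 + (1)(-0.625) + (-2.08)(-0.625)^2 + (-1.792)(-0.625)^3
  = 1 + (-0.625) + (-0.8125) + (0.4375) = 0.  So z_0 = -0.625 is a root, |z_0| = 0.625.
Divide out the factor (1 + 1.6 z) = (1 - z/z0) (since 1/z0 = -1.6):
  P(z) = (1 + 1.6 z)(1 + (-0.6) z + (-1.12) z^2)
  [check: z-coef -0.6 - (-1.6) = 1; z^2-coef -1.12 - (-1.6)(-0.6) = -2.08; z^3-coef -(-1.6)(-1.12) = -1.792.]
Remaining roots from the quadratic factor 1 + (-0.6) z + (-1.12) z^2:
  Set 1 + (-0.6) z + (-1.12) z^2 = 0, i.e. a z^2 + b z + c = 0 with a = -1.12, b = -0.6, c = 1.
  Discriminant D = b^2 - 4ac = (-0.6)^2 - 4*(-1.12)*1 = 0.36 - (-4.48) = 4.84.
  D >= 0, so the roots are real: z = (-b +/- sqrt(D)) / (2a) = (0.6 +/- 2.2) / (-2.24).
    z_1 = (0.6 + 2.2) / (-2.24) = -1.25,   |z_1| = 1.25.
    z_2 = (0.6 - 2.2) / (-2.24) = 0.7143,   |z_2| = 0.7143.
Moduli of all roots: 0.6250, 1.2500, 0.7143.
All moduli strictly greater than 1? No.
Verdict: Not stationary.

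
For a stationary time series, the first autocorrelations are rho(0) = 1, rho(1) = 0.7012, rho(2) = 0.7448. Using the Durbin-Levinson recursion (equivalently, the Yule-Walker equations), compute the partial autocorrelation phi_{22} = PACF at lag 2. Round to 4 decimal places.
\phi_{22} = 0.4980

The PACF at lag k is phi_{kk}, the last component of the solution
to the Yule-Walker system G_k phi = r_k where
  (G_k)_{ij} = rho(|i - j|), (r_k)_i = rho(i), i,j = 1..k.
Equivalently, Durbin-Levinson gives phi_{kk} iteratively:
  phi_{11} = rho(1)
  phi_{kk} = [rho(k) - sum_{j=1..k-1} phi_{k-1,j} rho(k-j)]
            / [1 - sum_{j=1..k-1} phi_{k-1,j} rho(j)],
  phi_{k,j} = phi_{k-1,j} - phi_{kk} phi_{k-1,k-j},  j = 1..k-1.
Step k = 1:
  phi_11 = rho(1) = 0.7012.
Step k = 2:
  phi_22 = [rho(2) - phi_11 rho(1)] / [1 - phi_11 rho(1)] = [0.7448 - (0.7012)(0.7012)] / [1 - (0.7012)(0.7012)]
         = 0.25311856 / 0.50831856 = 0.498.
Therefore phi_{22} = 0.4980.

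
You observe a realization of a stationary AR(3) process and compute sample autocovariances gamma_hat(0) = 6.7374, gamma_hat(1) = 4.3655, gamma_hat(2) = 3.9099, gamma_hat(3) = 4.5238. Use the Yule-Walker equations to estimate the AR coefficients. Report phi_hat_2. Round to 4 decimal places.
\hat\phi_{2} = 0.0840

The Yule-Walker equations for an AR(p) process read, in matrix form,
  Gamma_p phi = r_p,   with   (Gamma_p)_{ij} = gamma(|i - j|),
                       (r_p)_i = gamma(i),   i,j = 1..p.
Substitute the sample gammas (Toeplitz matrix and right-hand side of size 3):
  Gamma_p = [[6.7374, 4.3655, 3.9099], [4.3655, 6.7374, 4.3655], [3.9099, 4.3655, 6.7374]]
  r_p     = [4.3655, 3.9099, 4.5238]
Written out (R1..R3):
  (R1) 6.7374 phi_1 + 4.3655 phi_2 + 3.9099 phi_3 = 4.3655
  (R2) 4.3655 phi_1 + 6.7374 phi_2 + 4.3655 phi_3 = 3.9099
  (R3) 3.9099 phi_1 + 4.3655 phi_2 + 6.7374 phi_3 = 4.5238
Gaussian elimination:
  R2 <- R2 - (4.3655/6.7374) R1 = R2 - (0.64795) R1:  3.908773 phi_2 + 1.832079 phi_3 = 1.081273
  R3 <- R3 - (3.9099/6.7374) R1 = R3 - (0.580328) R1:  1.832079 phi_2 + 4.468377 phi_3 = 1.990379
  R3 <- R3 - (1.832079/3.908773) R2 = R3 - (0.46871) R2:  3.609664 phi_3 = 1.483576
Back-substitution:
  phi_hat_3 = 1.483576 / 3.609664 = 0.411001
  phi_hat_2 = (1.081273 - (1.832079)(0.411001)) / 3.908773 = 0.083987
  phi_hat_1 = (4.3655 - (4.3655)(0.083987) - (3.9099)(0.411001)) / 6.7374 = 0.355015
So phi_hat = [0.3550, 0.0840, 0.4110].
Therefore phi_hat_2 = 0.0840.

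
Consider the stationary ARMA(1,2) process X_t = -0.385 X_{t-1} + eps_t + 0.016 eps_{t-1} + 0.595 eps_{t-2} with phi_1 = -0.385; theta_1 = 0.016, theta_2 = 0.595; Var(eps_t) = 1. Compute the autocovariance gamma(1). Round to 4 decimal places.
\gamma(1) = -0.8865

Multiply the model equation by X_{t-k} and take expectations. With theta_0 = psi_0 = 1 and psi_j the MA(infinity) weights, this gives
  gamma(k) - sum_i phi_i gamma(k-i) = c_k,
  c_k = sigma^2 * sum_{j=k..q} theta_j psi_{j-k}   (c_k = 0 for k > q),
using gamma(-m) = gamma(m).
psi-weights needed (psi_j = theta_j + sum_i phi_i psi_{j-i}):
  psi_1 = theta_1 + phi_1 = 0.016 + (-0.385) = -0.369
  psi_2 = theta_2 + phi_1 psi_1 = 0.595 + (-0.385)(-0.369) = 0.737065
Right-hand sides:
  c_0 = sigma^2 (1 + theta_1 psi_1 + theta_2 psi_2) = 1 * (1 + (0.016)(-0.369) + (0.595)(0.737065)) = 1 * 1.43265 = 1.43265
  c_1 = sigma^2 (theta_1 + theta_2 psi_1) = 1 * (0.016 + (0.595)(-0.369)) = -0.203555
  c_2 = sigma^2 theta_2 = 1 * (0.595) = 0.595
Equations for k = 0 and k = 1 (AR order 1):
  gamma(0) = phi_1 gamma(1) + c_0
  gamma(1) = phi_1 gamma(0) + c_1
Substituting the second into the first: gamma(0) (1 - phi_1^2) = c_0 + phi_1 c_1, so
  gamma(0) = (c_0 + phi_1 c_1) / (1 - phi_1^2) = (1.43265 + (-0.385)(-0.203555)) / (1 - (-0.385)^2) = 1.511018 / 0.851775 = 1.773964.
  gamma(1) = phi_1 gamma(0) + c_1 = (-0.385)(1.773964) + (-0.203555) = -0.886531.
Therefore gamma(1) = -0.8865 (to 4 decimal places).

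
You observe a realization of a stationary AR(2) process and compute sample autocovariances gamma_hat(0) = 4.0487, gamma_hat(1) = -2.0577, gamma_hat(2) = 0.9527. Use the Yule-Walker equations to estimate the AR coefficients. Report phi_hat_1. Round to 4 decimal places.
\hat\phi_{1} = -0.5240

The Yule-Walker equations for an AR(p) process read, in matrix form,
  Gamma_p phi = r_p,   with   (Gamma_p)_{ij} = gamma(|i - j|),
                       (r_p)_i = gamma(i),   i,j = 1..p.
Substitute the sample gammas (Toeplitz matrix and right-hand side of size 2):
  Gamma_p = [[4.0487, -2.0577], [-2.0577, 4.0487]]
  r_p     = [-2.0577, 0.9527]
Written out:
  4.0487 phi_1 - 2.0577 phi_2 = -2.0577
  -2.0577 phi_1 + 4.0487 phi_2 = 0.9527
Solve by Cramer's rule:
  det = gamma(0)^2 - gamma(1)^2 = (4.0487)^2 - (-2.0577)^2 = 16.39197169 - 4.23412929 = 12.1578424
  phi_hat_1 = [gamma(1) gamma(0) - gamma(1) gamma(2)] / det = [(-2.0577)(4.0487) - (-2.0577)(0.9527)] / 12.1578424 = -6.3706392 / 12.1578424 = -0.524
  phi_hat_2 = [gamma(0) gamma(2) - gamma(1)^2] / det = [(4.0487)(0.9527) - (-2.0577)^2] / 12.1578424 = -0.3769328 / 12.1578424 = -0.031
So phi_hat = [-0.5240, -0.0310].
Therefore phi_hat_1 = -0.5240.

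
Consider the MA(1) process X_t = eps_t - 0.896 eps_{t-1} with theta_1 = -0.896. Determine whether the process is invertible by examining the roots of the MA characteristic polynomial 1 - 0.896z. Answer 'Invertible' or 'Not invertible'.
\text{Invertible}

The MA(q) characteristic polynomial is P(z) = 1 - 0.896z.
Invertibility requires all roots to lie outside the unit circle, i.e. |z| > 1 for every root.
This is linear in z: 1 + (-0.896) z = 0  =>  z = -1/(-0.896) = 1.116071,  |z| = 1.116071.
Moduli of all roots: 1.1161.
All moduli strictly greater than 1? Yes.
Verdict: Invertible.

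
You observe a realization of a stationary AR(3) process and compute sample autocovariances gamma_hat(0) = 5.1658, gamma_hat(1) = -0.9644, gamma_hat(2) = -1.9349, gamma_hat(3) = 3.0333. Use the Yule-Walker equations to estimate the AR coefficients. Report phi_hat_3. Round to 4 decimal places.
\hat\phi_{3} = 0.5160

The Yule-Walker equations for an AR(p) process read, in matrix form,
  Gamma_p phi = r_p,   with   (Gamma_p)_{ij} = gamma(|i - j|),
                       (r_p)_i = gamma(i),   i,j = 1..p.
Substitute the sample gammas (Toeplitz matrix and right-hand side of size 3):
  Gamma_p = [[5.1658, -0.9644, -1.9349], [-0.9644, 5.1658, -0.9644], [-1.9349, -0.9644, 5.1658]]
  r_p     = [-0.9644, -1.9349, 3.0333]
Written out (R1..R3):
  (R1) 5.1658 phi_1 - 0.9644 phi_2 - 1.9349 phi_3 = -0.9644
  (R2) -0.9644 phi_1 + 5.1658 phi_2 - 0.9644 phi_3 = -1.9349
  (R3) -1.9349 phi_1 - 0.9644 phi_2 + 5.1658 phi_3 = 3.0333
Gaussian elimination:
  R2 <- R2 - (-0.9644/5.1658) R1 = R2 - (-0.186689) R1:  4.985757 phi_2 - 1.325625 phi_3 = -2.114943
  R3 <- R3 - (-1.9349/5.1658) R1 = R3 - (-0.37456) R1:  -1.325625 phi_2 + 4.441065 phi_3 = 2.672075
  R3 <- R3 - (-1.325625/4.985757) R2 = R3 - (-0.265882) R2:  4.088604 phi_3 = 2.109748
Back-substitution:
  phi_hat_3 = 2.109748 / 4.088604 = 0.516007
  phi_hat_2 = (-2.114943 - (-1.325625)(0.516007)) / 4.985757 = -0.287
  phi_hat_1 = (-0.9644 - (-0.9644)(-0.287) - (-1.9349)(0.516007)) / 5.1658 = -0.046994
So phi_hat = [-0.0470, -0.2870, 0.5160].
Therefore phi_hat_3 = 0.5160.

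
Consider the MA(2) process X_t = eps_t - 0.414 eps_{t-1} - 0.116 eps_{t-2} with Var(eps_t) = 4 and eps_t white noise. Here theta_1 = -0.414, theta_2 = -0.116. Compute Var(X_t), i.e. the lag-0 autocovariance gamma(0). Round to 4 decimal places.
\gamma(0) = 4.7394

For an MA(q) process X_t = eps_t + sum_i theta_i eps_{t-i} with
Var(eps_t) = sigma^2, the variance is
  gamma(0) = sigma^2 * (1 + sum_i theta_i^2).
  sum_i theta_i^2 = (-0.414)^2 + (-0.116)^2 = 0.171396 + 0.013456 = 0.184852.
  gamma(0) = 4 * (1 + 0.184852) = 4 * 1.184852 = 4.739408, which rounds to 4.7394.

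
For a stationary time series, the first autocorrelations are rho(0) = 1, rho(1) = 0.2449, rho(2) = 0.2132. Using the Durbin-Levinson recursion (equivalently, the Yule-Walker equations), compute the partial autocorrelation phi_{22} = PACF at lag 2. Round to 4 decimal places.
\phi_{22} = 0.1630

The PACF at lag k is phi_{kk}, the last component of the solution
to the Yule-Walker system G_k phi = r_k where
  (G_k)_{ij} = rho(|i - j|), (r_k)_i = rho(i), i,j = 1..k.
Equivalently, Durbin-Levinson gives phi_{kk} iteratively:
  phi_{11} = rho(1)
  phi_{kk} = [rho(k) - sum_{j=1..k-1} phi_{k-1,j} rho(k-j)]
            / [1 - sum_{j=1..k-1} phi_{k-1,j} rho(j)],
  phi_{k,j} = phi_{k-1,j} - phi_{kk} phi_{k-1,k-j},  j = 1..k-1.
Step k = 1:
  phi_11 = rho(1) = 0.2449.
Step k = 2:
  phi_22 = [rho(2) - phi_11 rho(1)] / [1 - phi_11 rho(1)] = [0.2132 - (0.2449)(0.2449)] / [1 - (0.2449)(0.2449)]
         = 0.15322399 / 0.94002399 = 0.163.
Therefore phi_{22} = 0.1630.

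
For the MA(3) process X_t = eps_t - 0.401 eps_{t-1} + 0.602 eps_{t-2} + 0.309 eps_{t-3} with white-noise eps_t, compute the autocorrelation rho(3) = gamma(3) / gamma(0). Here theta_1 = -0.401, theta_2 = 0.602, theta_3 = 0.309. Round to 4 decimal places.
\rho(3) = 0.1909

For an MA(q) process with theta_0 = 1, the autocovariance is
  gamma(k) = sigma^2 * sum_{i=0..q-k} theta_i * theta_{i+k},
and rho(k) = gamma(k) / gamma(0). Sigma^2 cancels.
  numerator   = (1)*(0.309) = 0.309.
  denominator = (1)^2 + (-0.401)^2 + (0.602)^2 + (0.309)^2 = 1.618686.
  rho(3) = 0.309 / 1.618686 = 0.1909.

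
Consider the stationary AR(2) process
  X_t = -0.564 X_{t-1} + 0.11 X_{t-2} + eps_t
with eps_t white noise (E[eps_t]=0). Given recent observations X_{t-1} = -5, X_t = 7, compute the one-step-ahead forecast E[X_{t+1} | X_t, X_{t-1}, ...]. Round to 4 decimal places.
E[X_{t+1} \mid \mathcal F_t] = -4.4980

For an AR(p) model X_t = c + sum_i phi_i X_{t-i} + eps_t, the
one-step-ahead conditional mean is
  E[X_{t+1} | X_t, ...] = c + sum_i phi_i X_{t+1-i}.
Substitute known values:
  E[X_{t+1} | ...] = (-0.564) * (7) + (0.11) * (-5)
                   = -4.4980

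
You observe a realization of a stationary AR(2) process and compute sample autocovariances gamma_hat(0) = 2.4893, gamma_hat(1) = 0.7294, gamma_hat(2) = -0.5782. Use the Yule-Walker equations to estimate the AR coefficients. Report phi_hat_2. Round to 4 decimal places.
\hat\phi_{2} = -0.3480

The Yule-Walker equations for an AR(p) process read, in matrix form,
  Gamma_p phi = r_p,   with   (Gamma_p)_{ij} = gamma(|i - j|),
                       (r_p)_i = gamma(i),   i,j = 1..p.
Substitute the sample gammas (Toeplitz matrix and right-hand side of size 2):
  Gamma_p = [[2.4893, 0.7294], [0.7294, 2.4893]]
  r_p     = [0.7294, -0.5782]
Written out:
  2.4893 phi_1 + 0.7294 phi_2 = 0.7294
  0.7294 phi_1 + 2.4893 phi_2 = -0.5782
Solve by Cramer's rule:
  det = gamma(0)^2 - gamma(1)^2 = (2.4893)^2 - (0.7294)^2 = 6.19661449 - 0.53202436 = 5.66459013
  phi_hat_1 = [gamma(1) gamma(0) - gamma(1) gamma(2)] / det = [(0.7294)(2.4893) - (0.7294)(-0.5782)] / 5.66459013 = 2.2374345 / 5.66459013 = 0.395
  phi_hat_2 = [gamma(0) gamma(2) - gamma(1)^2] / det = [(2.4893)(-0.5782) - (0.7294)^2] / 5.66459013 = -1.97133762 / 5.66459013 = -0.348
So phi_hat = [0.3950, -0.3480].
Therefore phi_hat_2 = -0.3480.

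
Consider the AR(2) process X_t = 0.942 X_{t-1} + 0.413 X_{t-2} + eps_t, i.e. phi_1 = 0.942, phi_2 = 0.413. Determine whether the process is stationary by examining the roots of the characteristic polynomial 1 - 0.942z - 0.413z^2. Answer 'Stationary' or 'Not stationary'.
\text{Not stationary}

The AR(p) characteristic polynomial is P(z) = 1 - 0.942z - 0.413z^2.
Stationarity requires all roots to lie outside the unit circle, i.e. |z| > 1 for every root.
Set 1 + (-0.942) z + (-0.413) z^2 = 0, i.e. a z^2 + b z + c = 0 with a = -0.413, b = -0.942, c = 1.
Discriminant D = b^2 - 4ac = (-0.942)^2 - 4*(-0.413)*1 = 0.887364 - (-1.652) = 2.539364.
D >= 0, so the roots are real: z = (-b +/- sqrt(D)) / (2a) = (0.942 +/- 1.593538) / (-0.826).
  z_1 = (0.942 + 1.593538) / (-0.826) = -3.0697,   |z_1| = 3.0697.
  z_2 = (0.942 - 1.593538) / (-0.826) = 0.7888,   |z_2| = 0.7888.
Moduli of all roots: 3.0697, 0.7888.
All moduli strictly greater than 1? No.
Verdict: Not stationary.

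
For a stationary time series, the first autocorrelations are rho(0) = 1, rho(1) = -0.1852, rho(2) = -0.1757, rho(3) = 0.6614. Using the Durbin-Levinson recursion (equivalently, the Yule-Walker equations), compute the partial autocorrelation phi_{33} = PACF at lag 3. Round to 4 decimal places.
\phi_{33} = 0.6321

The PACF at lag k is phi_{kk}, the last component of the solution
to the Yule-Walker system G_k phi = r_k where
  (G_k)_{ij} = rho(|i - j|), (r_k)_i = rho(i), i,j = 1..k.
Equivalently, Durbin-Levinson gives phi_{kk} iteratively:
  phi_{11} = rho(1)
  phi_{kk} = [rho(k) - sum_{j=1..k-1} phi_{k-1,j} rho(k-j)]
            / [1 - sum_{j=1..k-1} phi_{k-1,j} rho(j)],
  phi_{k,j} = phi_{k-1,j} - phi_{kk} phi_{k-1,k-j},  j = 1..k-1.
Step k = 1:
  phi_11 = rho(1) = -0.1852.
Step k = 2:
  phi_22 = [rho(2) - phi_11 rho(1)] / [1 - phi_11 rho(1)] = [-0.1757 - (-0.1852)(-0.1852)] / [1 - (-0.1852)(-0.1852)]
         = -0.20999904 / 0.96570096 = -0.217458.
  Update: phi_21 = phi_11 - phi_22 phi_11 = -0.1852 - (-0.217458)(-0.1852) = -0.225473.
Step k = 3:
  phi_33 = [rho(3) - phi_21 rho(2) - phi_22 rho(1)] / [1 - phi_21 rho(1) - phi_22 rho(2)]
    numerator   = 0.6614 - (-0.225473)(-0.1757) - (-0.217458)(-0.1852) = 0.58151121
    denominator = 1 - (-0.225473)(-0.1852) - (-0.217458)(-0.1757) = 0.92003507
  phi_33 = 0.58151121 / 0.92003507 = 0.6321.
Therefore phi_{33} = 0.6321.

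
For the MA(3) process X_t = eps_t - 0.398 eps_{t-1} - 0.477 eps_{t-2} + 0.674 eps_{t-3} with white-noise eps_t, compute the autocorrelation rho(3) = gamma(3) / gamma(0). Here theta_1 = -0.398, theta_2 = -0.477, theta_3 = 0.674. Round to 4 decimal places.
\rho(3) = 0.3663

For an MA(q) process with theta_0 = 1, the autocovariance is
  gamma(k) = sigma^2 * sum_{i=0..q-k} theta_i * theta_{i+k},
and rho(k) = gamma(k) / gamma(0). Sigma^2 cancels.
  numerator   = (1)*(0.674) = 0.674.
  denominator = (1)^2 + (-0.398)^2 + (-0.477)^2 + (0.674)^2 = 1.840209.
  rho(3) = 0.674 / 1.840209 = 0.3663.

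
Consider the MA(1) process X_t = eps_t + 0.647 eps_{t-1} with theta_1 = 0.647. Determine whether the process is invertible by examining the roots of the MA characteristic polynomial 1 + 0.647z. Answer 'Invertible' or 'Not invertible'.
\text{Invertible}

The MA(q) characteristic polynomial is P(z) = 1 + 0.647z.
Invertibility requires all roots to lie outside the unit circle, i.e. |z| > 1 for every root.
This is linear in z: 1 + (0.647) z = 0  =>  z = -1/(0.647) = -1.545595,  |z| = 1.545595.
Moduli of all roots: 1.5456.
All moduli strictly greater than 1? Yes.
Verdict: Invertible.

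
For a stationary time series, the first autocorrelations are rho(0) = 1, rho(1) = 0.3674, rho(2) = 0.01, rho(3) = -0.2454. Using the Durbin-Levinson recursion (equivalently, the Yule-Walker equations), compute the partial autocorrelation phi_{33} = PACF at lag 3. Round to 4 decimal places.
\phi_{33} = -0.2320

The PACF at lag k is phi_{kk}, the last component of the solution
to the Yule-Walker system G_k phi = r_k where
  (G_k)_{ij} = rho(|i - j|), (r_k)_i = rho(i), i,j = 1..k.
Equivalently, Durbin-Levinson gives phi_{kk} iteratively:
  phi_{11} = rho(1)
  phi_{kk} = [rho(k) - sum_{j=1..k-1} phi_{k-1,j} rho(k-j)]
            / [1 - sum_{j=1..k-1} phi_{k-1,j} rho(j)],
  phi_{k,j} = phi_{k-1,j} - phi_{kk} phi_{k-1,k-j},  j = 1..k-1.
Step k = 1:
  phi_11 = rho(1) = 0.3674.
Step k = 2:
  phi_22 = [rho(2) - phi_11 rho(1)] / [1 - phi_11 rho(1)] = [0.01 - (0.3674)(0.3674)] / [1 - (0.3674)(0.3674)]
         = -0.12498276 / 0.86501724 = -0.144486.
  Update: phi_21 = phi_11 - phi_22 phi_11 = 0.3674 - (-0.144486)(0.3674) = 0.420484.
Step k = 3:
  phi_33 = [rho(3) - phi_21 rho(2) - phi_22 rho(1)] / [1 - phi_21 rho(1) - phi_22 rho(2)]
    numerator   = -0.2454 - (0.420484)(0.01) - (-0.144486)(0.3674) = -0.19652074
    denominator = 1 - (0.420484)(0.3674) - (-0.144486)(0.01) = 0.846959
  phi_33 = -0.19652074 / 0.846959 = -0.232.
Therefore phi_{33} = -0.2320.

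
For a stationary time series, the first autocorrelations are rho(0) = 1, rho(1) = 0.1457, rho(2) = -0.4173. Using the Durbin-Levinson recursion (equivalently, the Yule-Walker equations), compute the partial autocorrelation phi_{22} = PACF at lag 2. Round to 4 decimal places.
\phi_{22} = -0.4480

The PACF at lag k is phi_{kk}, the last component of the solution
to the Yule-Walker system G_k phi = r_k where
  (G_k)_{ij} = rho(|i - j|), (r_k)_i = rho(i), i,j = 1..k.
Equivalently, Durbin-Levinson gives phi_{kk} iteratively:
  phi_{11} = rho(1)
  phi_{kk} = [rho(k) - sum_{j=1..k-1} phi_{k-1,j} rho(k-j)]
            / [1 - sum_{j=1..k-1} phi_{k-1,j} rho(j)],
  phi_{k,j} = phi_{k-1,j} - phi_{kk} phi_{k-1,k-j},  j = 1..k-1.
Step k = 1:
  phi_11 = rho(1) = 0.1457.
Step k = 2:
  phi_22 = [rho(2) - phi_11 rho(1)] / [1 - phi_11 rho(1)] = [-0.4173 - (0.1457)(0.1457)] / [1 - (0.1457)(0.1457)]
         = -0.43852849 / 0.97877151 = -0.448.
Therefore phi_{22} = -0.4480.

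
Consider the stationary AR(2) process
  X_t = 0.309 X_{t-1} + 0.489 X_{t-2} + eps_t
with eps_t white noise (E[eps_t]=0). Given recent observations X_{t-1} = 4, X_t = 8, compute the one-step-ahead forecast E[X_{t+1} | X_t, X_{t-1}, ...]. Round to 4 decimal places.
E[X_{t+1} \mid \mathcal F_t] = 4.4280

For an AR(p) model X_t = c + sum_i phi_i X_{t-i} + eps_t, the
one-step-ahead conditional mean is
  E[X_{t+1} | X_t, ...] = c + sum_i phi_i X_{t+1-i}.
Substitute known values:
  E[X_{t+1} | ...] = (0.309) * (8) + (0.489) * (4)
                   = 4.4280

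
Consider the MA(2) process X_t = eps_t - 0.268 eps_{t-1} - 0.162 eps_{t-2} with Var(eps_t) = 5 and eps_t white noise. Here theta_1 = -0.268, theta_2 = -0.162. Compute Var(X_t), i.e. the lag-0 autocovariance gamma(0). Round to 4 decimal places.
\gamma(0) = 5.4903

For an MA(q) process X_t = eps_t + sum_i theta_i eps_{t-i} with
Var(eps_t) = sigma^2, the variance is
  gamma(0) = sigma^2 * (1 + sum_i theta_i^2).
  sum_i theta_i^2 = (-0.268)^2 + (-0.162)^2 = 0.071824 + 0.026244 = 0.098068.
  gamma(0) = 5 * (1 + 0.098068) = 5 * 1.098068 = 5.49034, which rounds to 5.4903.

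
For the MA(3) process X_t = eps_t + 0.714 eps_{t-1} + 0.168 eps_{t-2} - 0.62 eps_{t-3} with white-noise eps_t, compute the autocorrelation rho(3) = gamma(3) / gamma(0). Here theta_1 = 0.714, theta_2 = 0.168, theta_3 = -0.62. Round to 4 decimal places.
\rho(3) = -0.3225

For an MA(q) process with theta_0 = 1, the autocovariance is
  gamma(k) = sigma^2 * sum_{i=0..q-k} theta_i * theta_{i+k},
and rho(k) = gamma(k) / gamma(0). Sigma^2 cancels.
  numerator   = (1)*(-0.62) = -0.62.
  denominator = (1)^2 + (0.714)^2 + (0.168)^2 + (-0.62)^2 = 1.92242.
  rho(3) = -0.62 / 1.92242 = -0.3225.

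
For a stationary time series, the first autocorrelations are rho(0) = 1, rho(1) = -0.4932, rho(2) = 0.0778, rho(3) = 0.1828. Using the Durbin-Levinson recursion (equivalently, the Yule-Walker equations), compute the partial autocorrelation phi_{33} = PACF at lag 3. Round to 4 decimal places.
\phi_{33} = 0.1689

The PACF at lag k is phi_{kk}, the last component of the solution
to the Yule-Walker system G_k phi = r_k where
  (G_k)_{ij} = rho(|i - j|), (r_k)_i = rho(i), i,j = 1..k.
Equivalently, Durbin-Levinson gives phi_{kk} iteratively:
  phi_{11} = rho(1)
  phi_{kk} = [rho(k) - sum_{j=1..k-1} phi_{k-1,j} rho(k-j)]
            / [1 - sum_{j=1..k-1} phi_{k-1,j} rho(j)],
  phi_{k,j} = phi_{k-1,j} - phi_{kk} phi_{k-1,k-j},  j = 1..k-1.
Step k = 1:
  phi_11 = rho(1) = -0.4932.
Step k = 2:
  phi_22 = [rho(2) - phi_11 rho(1)] / [1 - phi_11 rho(1)] = [0.0778 - (-0.4932)(-0.4932)] / [1 - (-0.4932)(-0.4932)]
         = -0.16544624 / 0.75675376 = -0.218626.
  Update: phi_21 = phi_11 - phi_22 phi_11 = -0.4932 - (-0.218626)(-0.4932) = -0.601026.
Step k = 3:
  phi_33 = [rho(3) - phi_21 rho(2) - phi_22 rho(1)] / [1 - phi_21 rho(1) - phi_22 rho(2)]
    numerator   = 0.1828 - (-0.601026)(0.0778) - (-0.218626)(-0.4932) = 0.12173339
    denominator = 1 - (-0.601026)(-0.4932) - (-0.218626)(0.0778) = 0.72058287
  phi_33 = 0.12173339 / 0.72058287 = 0.1689.
Therefore phi_{33} = 0.1689.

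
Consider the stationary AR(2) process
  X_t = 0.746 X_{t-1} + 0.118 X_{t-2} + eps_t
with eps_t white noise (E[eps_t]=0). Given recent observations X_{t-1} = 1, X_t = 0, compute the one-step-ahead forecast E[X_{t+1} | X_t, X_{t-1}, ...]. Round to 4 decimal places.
E[X_{t+1} \mid \mathcal F_t] = 0.1180

For an AR(p) model X_t = c + sum_i phi_i X_{t-i} + eps_t, the
one-step-ahead conditional mean is
  E[X_{t+1} | X_t, ...] = c + sum_i phi_i X_{t+1-i}.
Substitute known values:
  E[X_{t+1} | ...] = (0.746) * (0) + (0.118) * (1)
                   = 0.1180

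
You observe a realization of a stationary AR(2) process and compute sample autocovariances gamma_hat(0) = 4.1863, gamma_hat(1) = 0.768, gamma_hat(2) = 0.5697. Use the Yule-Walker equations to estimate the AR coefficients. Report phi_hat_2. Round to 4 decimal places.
\hat\phi_{2} = 0.1060

The Yule-Walker equations for an AR(p) process read, in matrix form,
  Gamma_p phi = r_p,   with   (Gamma_p)_{ij} = gamma(|i - j|),
                       (r_p)_i = gamma(i),   i,j = 1..p.
Substitute the sample gammas (Toeplitz matrix and right-hand side of size 2):
  Gamma_p = [[4.1863, 0.768], [0.768, 4.1863]]
  r_p     = [0.768, 0.5697]
Written out:
  4.1863 phi_1 + 0.768 phi_2 = 0.768
  0.768 phi_1 + 4.1863 phi_2 = 0.5697
Solve by Cramer's rule:
  det = gamma(0)^2 - gamma(1)^2 = (4.1863)^2 - (0.768)^2 = 17.52510769 - 0.589824 = 16.93528369
  phi_hat_1 = [gamma(1) gamma(0) - gamma(1) gamma(2)] / det = [(0.768)(4.1863) - (0.768)(0.5697)] / 16.93528369 = 2.7775488 / 16.93528369 = 0.164
  phi_hat_2 = [gamma(0) gamma(2) - gamma(1)^2] / det = [(4.1863)(0.5697) - (0.768)^2] / 16.93528369 = 1.79511111 / 16.93528369 = 0.106
So phi_hat = [0.1640, 0.1060].
Therefore phi_hat_2 = 0.1060.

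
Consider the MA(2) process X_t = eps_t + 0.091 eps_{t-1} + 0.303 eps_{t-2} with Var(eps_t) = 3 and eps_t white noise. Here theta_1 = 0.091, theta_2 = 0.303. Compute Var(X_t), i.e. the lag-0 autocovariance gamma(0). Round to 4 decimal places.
\gamma(0) = 3.3003

For an MA(q) process X_t = eps_t + sum_i theta_i eps_{t-i} with
Var(eps_t) = sigma^2, the variance is
  gamma(0) = sigma^2 * (1 + sum_i theta_i^2).
  sum_i theta_i^2 = (0.091)^2 + (0.303)^2 = 0.008281 + 0.091809 = 0.10009.
  gamma(0) = 3 * (1 + 0.10009) = 3 * 1.10009 = 3.30027, which rounds to 3.3003.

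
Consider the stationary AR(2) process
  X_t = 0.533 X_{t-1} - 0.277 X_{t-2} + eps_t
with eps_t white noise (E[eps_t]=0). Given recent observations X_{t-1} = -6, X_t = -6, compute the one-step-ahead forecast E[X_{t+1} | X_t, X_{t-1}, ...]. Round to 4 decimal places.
E[X_{t+1} \mid \mathcal F_t] = -1.5360

For an AR(p) model X_t = c + sum_i phi_i X_{t-i} + eps_t, the
one-step-ahead conditional mean is
  E[X_{t+1} | X_t, ...] = c + sum_i phi_i X_{t+1-i}.
Substitute known values:
  E[X_{t+1} | ...] = (0.533) * (-6) + (-0.277) * (-6)
                   = -1.5360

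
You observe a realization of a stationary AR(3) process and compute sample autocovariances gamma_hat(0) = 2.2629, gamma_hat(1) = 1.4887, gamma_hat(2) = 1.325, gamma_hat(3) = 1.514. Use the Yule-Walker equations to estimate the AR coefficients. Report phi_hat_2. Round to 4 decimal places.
\hat\phi_{2} = 0.0770

The Yule-Walker equations for an AR(p) process read, in matrix form,
  Gamma_p phi = r_p,   with   (Gamma_p)_{ij} = gamma(|i - j|),
                       (r_p)_i = gamma(i),   i,j = 1..p.
Substitute the sample gammas (Toeplitz matrix and right-hand side of size 3):
  Gamma_p = [[2.2629, 1.4887, 1.325], [1.4887, 2.2629, 1.4887], [1.325, 1.4887, 2.2629]]
  r_p     = [1.4887, 1.325, 1.514]
Written out (R1..R3):
  (R1) 2.2629 phi_1 + 1.4887 phi_2 + 1.325 phi_3 = 1.4887
  (R2) 1.4887 phi_1 + 2.2629 phi_2 + 1.4887 phi_3 = 1.325
  (R3) 1.325 phi_1 + 1.4887 phi_2 + 2.2629 phi_3 = 1.514
Gaussian elimination:
  R2 <- R2 - (1.4887/2.2629) R1 = R2 - (0.657873) R1:  1.283525 phi_2 + 0.617019 phi_3 = 0.345625
  R3 <- R3 - (1.325/2.2629) R1 = R3 - (0.585532) R1:  0.617019 phi_2 + 1.48707 phi_3 = 0.642319
  R3 <- R3 - (0.617019/1.283525) R2 = R3 - (0.480722) R2:  1.190456 phi_3 = 0.476169
Back-substitution:
  phi_hat_3 = 0.476169 / 1.190456 = 0.399989
  phi_hat_2 = (0.345625 - (0.617019)(0.399989)) / 1.283525 = 0.076994
  phi_hat_1 = (1.4887 - (1.4887)(0.076994) - (1.325)(0.399989)) / 2.2629 = 0.373014
So phi_hat = [0.3730, 0.0770, 0.4000].
Therefore phi_hat_2 = 0.0770.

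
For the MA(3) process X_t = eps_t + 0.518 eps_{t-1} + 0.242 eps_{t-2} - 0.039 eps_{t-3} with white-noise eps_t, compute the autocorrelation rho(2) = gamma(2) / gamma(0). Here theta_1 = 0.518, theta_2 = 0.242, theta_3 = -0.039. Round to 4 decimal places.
\rho(2) = 0.1670

For an MA(q) process with theta_0 = 1, the autocovariance is
  gamma(k) = sigma^2 * sum_{i=0..q-k} theta_i * theta_{i+k},
and rho(k) = gamma(k) / gamma(0). Sigma^2 cancels.
  numerator   = (1)*(0.242) + (0.518)*(-0.039) = 0.221798.
  denominator = (1)^2 + (0.518)^2 + (0.242)^2 + (-0.039)^2 = 1.328409.
  rho(2) = 0.221798 / 1.328409 = 0.1670.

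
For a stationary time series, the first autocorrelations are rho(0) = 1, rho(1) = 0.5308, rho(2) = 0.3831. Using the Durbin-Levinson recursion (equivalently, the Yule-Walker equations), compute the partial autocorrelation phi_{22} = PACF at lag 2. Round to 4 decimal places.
\phi_{22} = 0.1411

The PACF at lag k is phi_{kk}, the last component of the solution
to the Yule-Walker system G_k phi = r_k where
  (G_k)_{ij} = rho(|i - j|), (r_k)_i = rho(i), i,j = 1..k.
Equivalently, Durbin-Levinson gives phi_{kk} iteratively:
  phi_{11} = rho(1)
  phi_{kk} = [rho(k) - sum_{j=1..k-1} phi_{k-1,j} rho(k-j)]
            / [1 - sum_{j=1..k-1} phi_{k-1,j} rho(j)],
  phi_{k,j} = phi_{k-1,j} - phi_{kk} phi_{k-1,k-j},  j = 1..k-1.
Step k = 1:
  phi_11 = rho(1) = 0.5308.
Step k = 2:
  phi_22 = [rho(2) - phi_11 rho(1)] / [1 - phi_11 rho(1)] = [0.3831 - (0.5308)(0.5308)] / [1 - (0.5308)(0.5308)]
         = 0.10135136 / 0.71825136 = 0.1411.
Therefore phi_{22} = 0.1411.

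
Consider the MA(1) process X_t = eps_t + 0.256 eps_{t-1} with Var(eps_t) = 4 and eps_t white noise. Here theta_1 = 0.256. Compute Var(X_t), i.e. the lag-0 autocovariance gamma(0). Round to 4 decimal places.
\gamma(0) = 4.2621

For an MA(q) process X_t = eps_t + sum_i theta_i eps_{t-i} with
Var(eps_t) = sigma^2, the variance is
  gamma(0) = sigma^2 * (1 + sum_i theta_i^2).
  sum_i theta_i^2 = (0.256)^2 = 0.065536.
  gamma(0) = 4 * (1 + 0.065536) = 4 * 1.065536 = 4.262144, which rounds to 4.2621.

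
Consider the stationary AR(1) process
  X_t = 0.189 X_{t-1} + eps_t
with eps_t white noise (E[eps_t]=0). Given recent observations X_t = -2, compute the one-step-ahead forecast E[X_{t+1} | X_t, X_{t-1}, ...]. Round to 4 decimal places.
E[X_{t+1} \mid \mathcal F_t] = -0.3780

For an AR(p) model X_t = c + sum_i phi_i X_{t-i} + eps_t, the
one-step-ahead conditional mean is
  E[X_{t+1} | X_t, ...] = c + sum_i phi_i X_{t+1-i}.
Substitute known values:
  E[X_{t+1} | ...] = (0.189) * (-2)
                   = -0.3780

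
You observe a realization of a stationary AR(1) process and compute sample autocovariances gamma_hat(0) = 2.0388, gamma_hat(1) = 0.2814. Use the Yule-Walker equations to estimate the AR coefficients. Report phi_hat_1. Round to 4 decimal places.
\hat\phi_{1} = 0.1380

The Yule-Walker equations for an AR(p) process read, in matrix form,
  Gamma_p phi = r_p,   with   (Gamma_p)_{ij} = gamma(|i - j|),
                       (r_p)_i = gamma(i),   i,j = 1..p.
Substitute the sample gammas (Toeplitz matrix and right-hand side of size 1):
  Gamma_p = [[2.0388]]
  r_p     = [0.2814]
With p = 1 this is the single equation gamma(0) phi_1 = gamma(1):
  phi_hat_1 = gamma(1) / gamma(0) = 0.2814 / 2.0388 = 0.1380.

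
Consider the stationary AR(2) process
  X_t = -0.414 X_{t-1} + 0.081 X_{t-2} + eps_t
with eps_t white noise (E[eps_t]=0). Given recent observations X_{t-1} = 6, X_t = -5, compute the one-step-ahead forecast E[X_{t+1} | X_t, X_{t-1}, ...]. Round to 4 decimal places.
E[X_{t+1} \mid \mathcal F_t] = 2.5560

For an AR(p) model X_t = c + sum_i phi_i X_{t-i} + eps_t, the
one-step-ahead conditional mean is
  E[X_{t+1} | X_t, ...] = c + sum_i phi_i X_{t+1-i}.
Substitute known values:
  E[X_{t+1} | ...] = (-0.414) * (-5) + (0.081) * (6)
                   = 2.5560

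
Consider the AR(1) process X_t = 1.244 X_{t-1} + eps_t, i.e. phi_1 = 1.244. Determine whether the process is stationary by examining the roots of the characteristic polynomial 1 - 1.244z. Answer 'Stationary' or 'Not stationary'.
\text{Not stationary}

The AR(p) characteristic polynomial is P(z) = 1 - 1.244z.
Stationarity requires all roots to lie outside the unit circle, i.e. |z| > 1 for every root.
This is linear in z: 1 + (-1.244) z = 0  =>  z = -1/(-1.244) = 0.803859,  |z| = 0.803859.
Moduli of all roots: 0.8039.
All moduli strictly greater than 1? No.
Verdict: Not stationary.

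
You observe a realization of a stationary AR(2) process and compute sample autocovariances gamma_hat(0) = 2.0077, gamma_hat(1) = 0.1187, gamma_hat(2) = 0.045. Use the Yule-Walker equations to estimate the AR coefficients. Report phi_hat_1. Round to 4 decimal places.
\hat\phi_{1} = 0.0580

The Yule-Walker equations for an AR(p) process read, in matrix form,
  Gamma_p phi = r_p,   with   (Gamma_p)_{ij} = gamma(|i - j|),
                       (r_p)_i = gamma(i),   i,j = 1..p.
Substitute the sample gammas (Toeplitz matrix and right-hand side of size 2):
  Gamma_p = [[2.0077, 0.1187], [0.1187, 2.0077]]
  r_p     = [0.1187, 0.045]
Written out:
  2.0077 phi_1 + 0.1187 phi_2 = 0.1187
  0.1187 phi_1 + 2.0077 phi_2 = 0.045
Solve by Cramer's rule:
  det = gamma(0)^2 - gamma(1)^2 = (2.0077)^2 - (0.1187)^2 = 4.03085929 - 0.01408969 = 4.0167696
  phi_hat_1 = [gamma(1) gamma(0) - gamma(1) gamma(2)] / det = [(0.1187)(2.0077) - (0.1187)(0.045)] / 4.0167696 = 0.23297249 / 4.0167696 = 0.058
  phi_hat_2 = [gamma(0) gamma(2) - gamma(1)^2] / det = [(2.0077)(0.045) - (0.1187)^2] / 4.0167696 = 0.07625681 / 4.0167696 = 0.019
So phi_hat = [0.0580, 0.0190].
Therefore phi_hat_1 = 0.0580.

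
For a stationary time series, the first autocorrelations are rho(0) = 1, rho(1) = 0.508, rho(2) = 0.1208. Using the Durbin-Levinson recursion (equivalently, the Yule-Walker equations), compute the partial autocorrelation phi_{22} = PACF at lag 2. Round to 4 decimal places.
\phi_{22} = -0.1850

The PACF at lag k is phi_{kk}, the last component of the solution
to the Yule-Walker system G_k phi = r_k where
  (G_k)_{ij} = rho(|i - j|), (r_k)_i = rho(i), i,j = 1..k.
Equivalently, Durbin-Levinson gives phi_{kk} iteratively:
  phi_{11} = rho(1)
  phi_{kk} = [rho(k) - sum_{j=1..k-1} phi_{k-1,j} rho(k-j)]
            / [1 - sum_{j=1..k-1} phi_{k-1,j} rho(j)],
  phi_{k,j} = phi_{k-1,j} - phi_{kk} phi_{k-1,k-j},  j = 1..k-1.
Step k = 1:
  phi_11 = rho(1) = 0.508.
Step k = 2:
  phi_22 = [rho(2) - phi_11 rho(1)] / [1 - phi_11 rho(1)] = [0.1208 - (0.508)(0.508)] / [1 - (0.508)(0.508)]
         = -0.137264 / 0.741936 = -0.185.
Therefore phi_{22} = -0.1850.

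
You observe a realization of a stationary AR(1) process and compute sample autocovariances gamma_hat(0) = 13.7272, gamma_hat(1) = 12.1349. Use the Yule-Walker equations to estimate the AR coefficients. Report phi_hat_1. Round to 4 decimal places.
\hat\phi_{1} = 0.8840

The Yule-Walker equations for an AR(p) process read, in matrix form,
  Gamma_p phi = r_p,   with   (Gamma_p)_{ij} = gamma(|i - j|),
                       (r_p)_i = gamma(i),   i,j = 1..p.
Substitute the sample gammas (Toeplitz matrix and right-hand side of size 1):
  Gamma_p = [[13.7272]]
  r_p     = [12.1349]
With p = 1 this is the single equation gamma(0) phi_1 = gamma(1):
  phi_hat_1 = gamma(1) / gamma(0) = 12.1349 / 13.7272 = 0.8840.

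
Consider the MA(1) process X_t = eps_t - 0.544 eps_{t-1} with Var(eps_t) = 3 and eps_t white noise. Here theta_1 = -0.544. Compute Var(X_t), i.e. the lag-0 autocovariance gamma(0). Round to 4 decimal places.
\gamma(0) = 3.8878

For an MA(q) process X_t = eps_t + sum_i theta_i eps_{t-i} with
Var(eps_t) = sigma^2, the variance is
  gamma(0) = sigma^2 * (1 + sum_i theta_i^2).
  sum_i theta_i^2 = (-0.544)^2 = 0.295936.
  gamma(0) = 3 * (1 + 0.295936) = 3 * 1.295936 = 3.887808, which rounds to 3.8878.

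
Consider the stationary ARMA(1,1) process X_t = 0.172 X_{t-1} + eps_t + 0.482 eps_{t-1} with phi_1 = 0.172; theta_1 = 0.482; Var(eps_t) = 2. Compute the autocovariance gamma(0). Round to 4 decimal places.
\gamma(0) = 2.8815

Multiply the model equation by X_{t-k} and take expectations. With theta_0 = psi_0 = 1 and psi_j the MA(infinity) weights, this gives
  gamma(k) - sum_i phi_i gamma(k-i) = c_k,
  c_k = sigma^2 * sum_{j=k..q} theta_j psi_{j-k}   (c_k = 0 for k > q),
using gamma(-m) = gamma(m).
psi-weights needed (psi_j = theta_j + sum_i phi_i psi_{j-i}):
  psi_1 = theta_1 + phi_1 = 0.482 + (0.172) = 0.654
Right-hand sides:
  c_0 = sigma^2 (1 + theta_1 psi_1) = 2 * (1 + (0.482)(0.654)) = 2 * 1.315228 = 2.630456
  c_1 = sigma^2 theta_1 = 2 * (0.482) = 0.964
  c_2 = 0
Equations for k = 0 and k = 1 (AR order 1):
  gamma(0) = phi_1 gamma(1) + c_0
  gamma(1) = phi_1 gamma(0) + c_1
Substituting the second into the first: gamma(0) (1 - phi_1^2) = c_0 + phi_1 c_1, so
  gamma(0) = (c_0 + phi_1 c_1) / (1 - phi_1^2) = (2.630456 + (0.172)(0.964)) / (1 - (0.172)^2) = 2.796264 / 0.970416 = 2.881511.
Therefore gamma(0) = 2.8815 (to 4 decimal places).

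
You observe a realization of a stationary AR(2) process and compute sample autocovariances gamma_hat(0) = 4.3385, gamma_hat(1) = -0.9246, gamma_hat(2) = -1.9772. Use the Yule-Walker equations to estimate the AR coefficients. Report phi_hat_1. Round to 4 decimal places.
\hat\phi_{1} = -0.3250

The Yule-Walker equations for an AR(p) process read, in matrix form,
  Gamma_p phi = r_p,   with   (Gamma_p)_{ij} = gamma(|i - j|),
                       (r_p)_i = gamma(i),   i,j = 1..p.
Substitute the sample gammas (Toeplitz matrix and right-hand side of size 2):
  Gamma_p = [[4.3385, -0.9246], [-0.9246, 4.3385]]
  r_p     = [-0.9246, -1.9772]
Written out:
  4.3385 phi_1 - 0.9246 phi_2 = -0.9246
  -0.9246 phi_1 + 4.3385 phi_2 = -1.9772
Solve by Cramer's rule:
  det = gamma(0)^2 - gamma(1)^2 = (4.3385)^2 - (-0.9246)^2 = 18.82258225 - 0.85488516 = 17.96769709
  phi_hat_1 = [gamma(1) gamma(0) - gamma(1) gamma(2)] / det = [(-0.9246)(4.3385) - (-0.9246)(-1.9772)] / 17.96769709 = -5.83949622 / 17.96769709 = -0.325
  phi_hat_2 = [gamma(0) gamma(2) - gamma(1)^2] / det = [(4.3385)(-1.9772) - (-0.9246)^2] / 17.96769709 = -9.43296736 / 17.96769709 = -0.525
So phi_hat = [-0.3250, -0.5250].
Therefore phi_hat_1 = -0.3250.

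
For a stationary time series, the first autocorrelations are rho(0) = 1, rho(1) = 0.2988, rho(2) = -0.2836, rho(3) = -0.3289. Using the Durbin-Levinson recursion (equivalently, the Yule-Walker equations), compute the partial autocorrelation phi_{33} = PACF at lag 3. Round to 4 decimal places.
\phi_{33} = -0.1149

The PACF at lag k is phi_{kk}, the last component of the solution
to the Yule-Walker system G_k phi = r_k where
  (G_k)_{ij} = rho(|i - j|), (r_k)_i = rho(i), i,j = 1..k.
Equivalently, Durbin-Levinson gives phi_{kk} iteratively:
  phi_{11} = rho(1)
  phi_{kk} = [rho(k) - sum_{j=1..k-1} phi_{k-1,j} rho(k-j)]
            / [1 - sum_{j=1..k-1} phi_{k-1,j} rho(j)],
  phi_{k,j} = phi_{k-1,j} - phi_{kk} phi_{k-1,k-j},  j = 1..k-1.
Step k = 1:
  phi_11 = rho(1) = 0.2988.
Step k = 2:
  phi_22 = [rho(2) - phi_11 rho(1)] / [1 - phi_11 rho(1)] = [-0.2836 - (0.2988)(0.2988)] / [1 - (0.2988)(0.2988)]
         = -0.37288144 / 0.91071856 = -0.409437.
  Update: phi_21 = phi_11 - phi_22 phi_11 = 0.2988 - (-0.409437)(0.2988) = 0.42114.
Step k = 3:
  phi_33 = [rho(3) - phi_21 rho(2) - phi_22 rho(1)] / [1 - phi_21 rho(1) - phi_22 rho(2)]
    numerator   = -0.3289 - (0.42114)(-0.2836) - (-0.409437)(0.2988) = -0.08712517
    denominator = 1 - (0.42114)(0.2988) - (-0.409437)(-0.2836) = 0.75804728
  phi_33 = -0.08712517 / 0.75804728 = -0.1149.
Therefore phi_{33} = -0.1149.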